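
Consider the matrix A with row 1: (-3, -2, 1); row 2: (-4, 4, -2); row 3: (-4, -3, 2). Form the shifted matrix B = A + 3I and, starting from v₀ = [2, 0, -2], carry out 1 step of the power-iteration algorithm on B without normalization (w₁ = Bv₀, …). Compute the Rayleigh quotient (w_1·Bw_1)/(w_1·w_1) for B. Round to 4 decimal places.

B = A + 3I has rows (0, -2, 1); (-4, 7, -2); (-4, -3, 5)
w1 = Bv₀ = (0·2 + (-2)·0 + 1·(-2); (-4)·2 + 7·0 + (-2)·(-2); (-4)·2 + (-3)·0 + 5·(-2)) = (-2, -4, -18)
Bw1 = (-10, 16, -70)
w1·Bw1 = 1216; w1·w1 = 344; μ ≈ 1216/344 = 3.5349

3.5349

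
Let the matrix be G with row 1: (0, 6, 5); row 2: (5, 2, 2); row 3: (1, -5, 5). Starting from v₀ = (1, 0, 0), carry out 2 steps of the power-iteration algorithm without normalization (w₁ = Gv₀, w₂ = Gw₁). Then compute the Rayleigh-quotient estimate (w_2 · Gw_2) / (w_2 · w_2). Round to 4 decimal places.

λ ≈ 1.9378

w1 = Gv₀ = (0·1 + 6·0 + 5·0; 5·1 + 2·0 + 2·0; 1·1 + (-5)·0 + 5·0) = (0, 5, 1)
w2 = Gw1 = (0·0 + 6·5 + 5·1; 5·0 + 2·5 + 2·1; 1·0 + (-5)·5 + 5·1) = (35, 12, -20)
Gw2 = (-28, 159, -125)
w2·Gw2 = 35·(-28) + 12·159 + (-20)·(-125) = 3428; w2·w2 = 35·35 + 12·12 + (-20)·(-20) = 1769
λ ≈ 3428/1769 = 1.9378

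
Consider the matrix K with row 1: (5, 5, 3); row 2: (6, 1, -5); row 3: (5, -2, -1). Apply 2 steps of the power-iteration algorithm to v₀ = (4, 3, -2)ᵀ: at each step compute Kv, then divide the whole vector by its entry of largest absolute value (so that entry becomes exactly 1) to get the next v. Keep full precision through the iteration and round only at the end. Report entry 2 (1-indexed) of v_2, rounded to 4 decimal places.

0.3466

Kv0 = (29.00000, 37.00000, 16.00000); divide by 37.00000 → v1 = (0.78378, 1.00000, 0.43243)
Kv1 = (10.21622, 3.54054, 1.48649); divide by 10.21622 → v2 = (1.00000, 0.34656, 0.14550)
Requested entry of v2: 131/378 = 0.3466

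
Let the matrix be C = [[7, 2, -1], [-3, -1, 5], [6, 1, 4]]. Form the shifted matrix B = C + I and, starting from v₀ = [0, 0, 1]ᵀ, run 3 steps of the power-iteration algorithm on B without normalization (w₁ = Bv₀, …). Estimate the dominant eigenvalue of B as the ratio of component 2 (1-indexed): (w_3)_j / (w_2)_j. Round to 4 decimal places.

4.6071

B = C + I has rows (8, 2, -1); (-3, 0, 5); (6, 1, 5)
w1 = Bv₀ = (-1, 5, 5)
w2 = Bw1 = (-3, 28, 24)
w3 = Bw2 = (8, 129, 130)
Ratio: 129/28 = 4.6071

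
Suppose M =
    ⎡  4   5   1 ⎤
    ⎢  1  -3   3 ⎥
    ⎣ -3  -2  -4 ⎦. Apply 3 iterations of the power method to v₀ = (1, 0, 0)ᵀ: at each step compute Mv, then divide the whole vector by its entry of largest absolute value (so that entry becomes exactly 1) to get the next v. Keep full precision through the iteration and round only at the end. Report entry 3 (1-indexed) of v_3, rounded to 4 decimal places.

-0.8333

Mv0 = (4.00000, 1.00000, -3.00000); divide by 4.00000 → v1 = (1.00000, 0.25000, -0.75000)
Mv1 = (4.50000, -2.00000, -0.50000); divide by 4.50000 → v2 = (1.00000, -0.44444, -0.11111)
Mv2 = (1.66667, 2.00000, -1.66667); divide by 2.00000 → v3 = (0.83333, 1.00000, -0.83333)
Requested entry of v3: -30/36 = -0.8333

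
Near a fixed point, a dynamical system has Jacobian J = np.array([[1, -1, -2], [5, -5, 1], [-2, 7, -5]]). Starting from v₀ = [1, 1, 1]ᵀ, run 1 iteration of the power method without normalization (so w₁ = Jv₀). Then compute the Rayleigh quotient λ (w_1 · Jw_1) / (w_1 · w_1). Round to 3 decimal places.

w1 = Jv₀ = (-2, 1, 0)
Jw1 = (-3, -15, 11)
w1·Jw1 = (-2)·(-3) + 1·(-15) + 0·11 = -9; w1·w1 = (-2)·(-2) + 1·1 + 0·0 = 5
λ ≈ -9/5 = -1.800

λ ≈ -1.800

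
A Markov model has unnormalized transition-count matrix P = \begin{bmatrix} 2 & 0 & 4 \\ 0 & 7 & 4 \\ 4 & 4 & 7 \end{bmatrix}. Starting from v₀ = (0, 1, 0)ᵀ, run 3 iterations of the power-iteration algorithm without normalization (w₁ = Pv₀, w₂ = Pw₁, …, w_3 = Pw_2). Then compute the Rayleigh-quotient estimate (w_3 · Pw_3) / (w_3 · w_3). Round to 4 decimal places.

λ ≈ 11.8382

w1 = Pv₀ = (2·0 + 0·1 + 4·0; 0·0 + 7·1 + 4·0; 4·0 + 4·1 + 7·0) = (0, 7, 4)
w2 = Pw1 = (2·0 + 0·7 + 4·4; 0·0 + 7·7 + 4·4; 4·0 + 4·7 + 7·4) = (16, 65, 56)
w3 = Pw2 = (256, 679, 716)
Pw3 = (3376, 7617, 8752)
w3·Pw3 = 256·3376 + 679·7617 + 716·8752 = 12302631; w3·w3 = 256·256 + 679·679 + 716·716 = 1039233
λ ≈ 12302631/1039233 = 11.8382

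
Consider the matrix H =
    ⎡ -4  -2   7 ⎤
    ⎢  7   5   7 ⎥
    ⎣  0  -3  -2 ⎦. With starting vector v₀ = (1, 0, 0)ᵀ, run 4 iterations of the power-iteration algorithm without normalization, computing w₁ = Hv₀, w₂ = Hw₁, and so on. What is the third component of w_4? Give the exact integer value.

w1 = Hv₀ = ((-4)·1 + (-2)·0 + 7·0; 7·1 + 5·0 + 7·0; 0·1 + (-3)·0 + (-2)·0) = (-4, 7, 0)
w2 = Hw1 = ((-4)·(-4) + (-2)·7 + 7·0; 7·(-4) + 5·7 + 7·0; 0·(-4) + (-3)·7 + (-2)·0) = (2, 7, -21)
w3 = Hw2 = (-169, -98, 21)
w4 = Hw3 = (1019, -1526, 252)
The requested component of w4 is 252.

252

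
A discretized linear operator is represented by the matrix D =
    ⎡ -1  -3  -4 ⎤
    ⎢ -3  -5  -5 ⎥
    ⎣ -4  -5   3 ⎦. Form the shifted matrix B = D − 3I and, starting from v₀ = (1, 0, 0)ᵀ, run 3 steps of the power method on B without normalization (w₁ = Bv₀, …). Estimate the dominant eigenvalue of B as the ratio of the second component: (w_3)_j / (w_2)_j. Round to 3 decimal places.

B = D − 3I has rows (-4, -3, -4); (-3, -8, -5); (-4, -5, 0)
w1 = Bv₀ = (-4, -3, -4)
w2 = Bw1 = (41, 56, 31)
w3 = Bw2 = (-456, -726, -444)
Ratio: -726/56 = -12.964

-12.964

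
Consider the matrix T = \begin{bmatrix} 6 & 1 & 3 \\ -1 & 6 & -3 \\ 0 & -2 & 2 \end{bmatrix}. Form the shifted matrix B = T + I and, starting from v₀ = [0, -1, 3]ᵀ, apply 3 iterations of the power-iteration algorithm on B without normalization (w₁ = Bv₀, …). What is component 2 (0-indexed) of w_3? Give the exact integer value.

501

B = T + I has rows (7, 1, 3); (-1, 7, -3); (0, -2, 3)
w1 = Bv₀ = (8, -16, 11)
w2 = Bw1 = (73, -153, 65)
w3 = Bw2 = (553, -1339, 501)
Requested component of w3: 501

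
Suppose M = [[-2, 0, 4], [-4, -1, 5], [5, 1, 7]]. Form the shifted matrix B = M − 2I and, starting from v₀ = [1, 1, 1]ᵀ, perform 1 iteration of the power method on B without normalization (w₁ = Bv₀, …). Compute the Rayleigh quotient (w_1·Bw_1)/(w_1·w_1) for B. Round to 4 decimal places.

μ ≈ 3.6880

B = M − 2I has rows (-4, 0, 4); (-4, -3, 5); (5, 1, 5)
w1 = Bv₀ = ((-4)·1 + 0·1 + 4·1; (-4)·1 + (-3)·1 + 5·1; 5·1 + 1·1 + 5·1) = (0, -2, 11)
Bw1 = (44, 61, 53)
w1·Bw1 = 461; w1·w1 = 125; μ ≈ 461/125 = 3.6880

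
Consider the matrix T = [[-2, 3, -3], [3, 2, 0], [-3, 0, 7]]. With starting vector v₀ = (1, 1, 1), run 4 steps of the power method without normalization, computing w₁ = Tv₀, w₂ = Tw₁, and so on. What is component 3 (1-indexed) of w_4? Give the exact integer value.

w1 = Tv₀ = ((-2)·1 + 3·1 + (-3)·1; 3·1 + 2·1 + 0·1; (-3)·1 + 0·1 + 7·1) = (-2, 5, 4)
w2 = Tw1 = ((-2)·(-2) + 3·5 + (-3)·4; 3·(-2) + 2·5 + 0·4; (-3)·(-2) + 0·5 + 7·4) = (7, 4, 34)
w3 = Tw2 = (-104, 29, 217)
w4 = Tw3 = (-356, -254, 1831)
The requested component of w4 is 1831.

1831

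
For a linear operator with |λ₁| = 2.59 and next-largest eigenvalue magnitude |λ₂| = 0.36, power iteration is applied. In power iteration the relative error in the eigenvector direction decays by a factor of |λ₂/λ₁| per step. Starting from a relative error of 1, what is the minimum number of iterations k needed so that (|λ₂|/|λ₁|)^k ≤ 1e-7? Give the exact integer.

|λ₂/λ₁| = 0.36/2.59 = 0.13900
Need k ≥ ln(1e-7) / ln(0.13900) = -16.1181 / -1.9733 ≈ 8.168
Smallest integer k satisfying the bound: 9

9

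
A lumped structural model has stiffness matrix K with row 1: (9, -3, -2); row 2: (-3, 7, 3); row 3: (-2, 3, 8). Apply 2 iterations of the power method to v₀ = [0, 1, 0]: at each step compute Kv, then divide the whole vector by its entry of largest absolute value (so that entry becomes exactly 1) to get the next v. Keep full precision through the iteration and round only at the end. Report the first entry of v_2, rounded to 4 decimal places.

-0.8060

Kv0 = (-3.00000, 7.00000, 3.00000); divide by 7.00000 → v1 = (-0.42857, 1.00000, 0.42857)
Kv1 = (-7.71429, 9.57143, 7.28571); divide by 9.57143 → v2 = (-0.80597, 1.00000, 0.76119)
Requested entry of v2: -54/67 = -0.8060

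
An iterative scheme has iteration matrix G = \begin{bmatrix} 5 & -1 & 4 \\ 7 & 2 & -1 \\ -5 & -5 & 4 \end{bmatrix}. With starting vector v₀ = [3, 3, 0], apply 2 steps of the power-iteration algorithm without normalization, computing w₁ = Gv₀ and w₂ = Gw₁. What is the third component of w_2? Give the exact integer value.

-315

w1 = Gv₀ = (5·3 + (-1)·3 + 4·0; 7·3 + 2·3 + (-1)·0; (-5)·3 + (-5)·3 + 4·0) = (12, 27, -30)
w2 = Gw1 = (5·12 + (-1)·27 + 4·(-30); 7·12 + 2·27 + (-1)·(-30); (-5)·12 + (-5)·27 + 4·(-30)) = (-87, 168, -315)
The requested component of w2 is -315.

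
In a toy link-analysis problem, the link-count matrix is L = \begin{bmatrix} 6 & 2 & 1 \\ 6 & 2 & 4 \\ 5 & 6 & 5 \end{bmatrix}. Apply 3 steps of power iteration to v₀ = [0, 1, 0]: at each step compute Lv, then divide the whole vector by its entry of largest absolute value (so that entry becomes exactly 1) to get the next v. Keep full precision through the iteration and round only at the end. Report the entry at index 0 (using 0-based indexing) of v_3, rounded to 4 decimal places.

Lv0 = (2.00000, 2.00000, 6.00000); divide by 6.00000 → v1 = (0.33333, 0.33333, 1.00000)
Lv1 = (3.66667, 6.66667, 8.66667); divide by 8.66667 → v2 = (0.42308, 0.76923, 1.00000)
Lv2 = (5.07692, 8.07692, 11.73077); divide by 11.73077 → v3 = (0.43279, 0.68852, 1.00000)
Requested entry of v3: 264/610 = 0.4328

0.4328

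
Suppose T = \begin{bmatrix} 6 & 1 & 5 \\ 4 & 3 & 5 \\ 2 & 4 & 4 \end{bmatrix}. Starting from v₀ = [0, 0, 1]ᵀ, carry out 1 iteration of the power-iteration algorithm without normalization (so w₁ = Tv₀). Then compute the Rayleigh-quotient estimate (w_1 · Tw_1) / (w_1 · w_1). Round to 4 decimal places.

λ ≈ 11.1212

w1 = Tv₀ = (5, 5, 4)
Tw1 = (55, 55, 46)
w1·Tw1 = 5·55 + 5·55 + 4·46 = 734; w1·w1 = 5·5 + 5·5 + 4·4 = 66
λ ≈ 734/66 = 11.1212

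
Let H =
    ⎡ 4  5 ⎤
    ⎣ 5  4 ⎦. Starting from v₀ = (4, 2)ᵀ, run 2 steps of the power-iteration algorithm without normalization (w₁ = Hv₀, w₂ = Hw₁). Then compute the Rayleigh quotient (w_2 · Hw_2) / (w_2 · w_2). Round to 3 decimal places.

λ ≈ 9.000

w1 = Hv₀ = (4·4 + 5·2; 5·4 + 4·2) = (26, 28)
w2 = Hw1 = (4·26 + 5·28; 5·26 + 4·28) = (244, 242)
Hw2 = (2186, 2188)
w2·Hw2 = 244·2186 + 242·2188 = 1062880; w2·w2 = 244·244 + 242·242 = 118100
λ ≈ 1062880/118100 = 9.000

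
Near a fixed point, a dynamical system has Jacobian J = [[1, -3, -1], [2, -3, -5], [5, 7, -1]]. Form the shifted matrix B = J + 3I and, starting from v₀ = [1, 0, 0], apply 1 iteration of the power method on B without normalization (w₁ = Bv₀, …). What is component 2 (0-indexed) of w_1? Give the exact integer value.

5

B = J + 3I has rows (4, -3, -1); (2, 0, -5); (5, 7, 2)
w1 = Bv₀ = (4·1 + (-3)·0 + (-1)·0; 2·1 + 0·0 + (-5)·0; 5·1 + 7·0 + 2·0) = (4, 2, 5)
Requested component of w1: 5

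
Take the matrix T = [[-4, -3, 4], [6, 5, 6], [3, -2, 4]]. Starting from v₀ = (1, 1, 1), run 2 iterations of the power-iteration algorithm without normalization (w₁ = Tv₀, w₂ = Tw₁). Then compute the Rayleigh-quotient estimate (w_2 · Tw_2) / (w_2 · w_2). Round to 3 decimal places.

λ ≈ 3.527

w1 = Tv₀ = ((-4)·1 + (-3)·1 + 4·1; 6·1 + 5·1 + 6·1; 3·1 + (-2)·1 + 4·1) = (-3, 17, 5)
w2 = Tw1 = ((-4)·(-3) + (-3)·17 + 4·5; 6·(-3) + 5·17 + 6·5; 3·(-3) + (-2)·17 + 4·5) = (-19, 97, -23)
Tw2 = (-307, 233, -343)
w2·Tw2 = (-19)·(-307) + 97·233 + (-23)·(-343) = 36323; w2·w2 = (-19)·(-19) + 97·97 + (-23)·(-23) = 10299
λ ≈ 36323/10299 = 3.527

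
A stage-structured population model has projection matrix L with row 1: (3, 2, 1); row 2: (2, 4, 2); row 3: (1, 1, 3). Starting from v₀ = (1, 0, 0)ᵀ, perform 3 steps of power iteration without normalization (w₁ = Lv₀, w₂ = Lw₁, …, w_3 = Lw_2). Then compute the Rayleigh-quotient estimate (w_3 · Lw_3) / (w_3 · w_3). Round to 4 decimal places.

w1 = Lv₀ = (3·1 + 2·0 + 1·0; 2·1 + 4·0 + 2·0; 1·1 + 1·0 + 3·0) = (3, 2, 1)
w2 = Lw1 = (3·3 + 2·2 + 1·1; 2·3 + 4·2 + 2·1; 1·3 + 1·2 + 3·1) = (14, 16, 8)
w3 = Lw2 = (82, 108, 54)
Lw3 = (516, 704, 352)
w3·Lw3 = 82·516 + 108·704 + 54·352 = 137352; w3·w3 = 82·82 + 108·108 + 54·54 = 21304
λ ≈ 137352/21304 = 6.4472

λ ≈ 6.4472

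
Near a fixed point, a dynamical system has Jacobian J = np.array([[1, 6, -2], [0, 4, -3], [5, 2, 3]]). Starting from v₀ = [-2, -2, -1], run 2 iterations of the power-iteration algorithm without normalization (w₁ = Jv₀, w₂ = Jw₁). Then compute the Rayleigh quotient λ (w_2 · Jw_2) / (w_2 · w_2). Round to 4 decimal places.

λ ≈ 3.3830

w1 = Jv₀ = (-12, -5, -17)
w2 = Jw1 = (-8, 31, -121)
Jw2 = (420, 487, -341)
w2·Jw2 = (-8)·420 + 31·487 + (-121)·(-341) = 52998; w2·w2 = (-8)·(-8) + 31·31 + (-121)·(-121) = 15666
λ ≈ 52998/15666 = 3.3830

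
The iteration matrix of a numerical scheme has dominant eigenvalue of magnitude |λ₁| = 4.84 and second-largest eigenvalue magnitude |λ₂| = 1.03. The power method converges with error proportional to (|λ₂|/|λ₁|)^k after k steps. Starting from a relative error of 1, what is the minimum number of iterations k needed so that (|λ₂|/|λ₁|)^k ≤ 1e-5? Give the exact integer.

8

|λ₂/λ₁| = 1.03/4.84 = 0.21281
Need k ≥ ln(1e-5) / ln(0.21281) = -11.5129 / -1.5474 ≈ 7.440
Smallest integer k satisfying the bound: 8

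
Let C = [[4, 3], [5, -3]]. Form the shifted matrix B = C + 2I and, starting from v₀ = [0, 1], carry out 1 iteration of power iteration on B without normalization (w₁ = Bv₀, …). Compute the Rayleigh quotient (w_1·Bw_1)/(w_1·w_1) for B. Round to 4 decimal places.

μ ≈ 2.9000

B = C + 2I has rows (6, 3); (5, -1)
w1 = Bv₀ = (3, -1)
Bw1 = (15, 16)
w1·Bw1 = 29; w1·w1 = 10; μ ≈ 29/10 = 2.9000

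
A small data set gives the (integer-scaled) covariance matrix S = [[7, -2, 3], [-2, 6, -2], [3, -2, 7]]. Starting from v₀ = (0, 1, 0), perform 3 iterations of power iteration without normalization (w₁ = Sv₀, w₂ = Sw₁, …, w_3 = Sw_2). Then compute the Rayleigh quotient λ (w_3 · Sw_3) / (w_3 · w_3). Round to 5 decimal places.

w1 = Sv₀ = (-2, 6, -2)
w2 = Sw1 = (-32, 44, -32)
w3 = Sw2 = (-408, 392, -408)
Sw3 = (-4864, 3984, -4864)
w3·Sw3 = (-408)·(-4864) + 392·3984 + (-408)·(-4864) = 5530752; w3·w3 = (-408)·(-408) + 392·392 + (-408)·(-408) = 486592
λ ≈ 5530752/486592 = 11.36630

11.36630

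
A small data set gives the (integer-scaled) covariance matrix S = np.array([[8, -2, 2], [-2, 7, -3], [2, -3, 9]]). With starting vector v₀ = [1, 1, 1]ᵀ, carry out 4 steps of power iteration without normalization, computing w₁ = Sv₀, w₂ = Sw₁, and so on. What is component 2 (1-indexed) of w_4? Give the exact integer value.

w1 = Sv₀ = (8·1 + (-2)·1 + 2·1; (-2)·1 + 7·1 + (-3)·1; 2·1 + (-3)·1 + 9·1) = (8, 2, 8)
w2 = Sw1 = (8·8 + (-2)·2 + 2·8; (-2)·8 + 7·2 + (-3)·8; 2·8 + (-3)·2 + 9·8) = (76, -26, 82)
w3 = Sw2 = (824, -580, 968)
w4 = Sw3 = (9688, -8612, 12100)
The requested component of w4 is -8612.

-8612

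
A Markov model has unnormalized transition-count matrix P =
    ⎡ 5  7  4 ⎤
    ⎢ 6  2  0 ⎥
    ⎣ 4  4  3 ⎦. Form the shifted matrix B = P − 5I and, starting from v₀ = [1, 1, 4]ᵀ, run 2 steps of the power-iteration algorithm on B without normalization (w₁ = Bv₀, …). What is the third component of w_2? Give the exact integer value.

B = P − 5I has rows (0, 7, 4); (6, -3, 0); (4, 4, -2)
w1 = Bv₀ = (0·1 + 7·1 + 4·4; 6·1 + (-3)·1 + 0·4; 4·1 + 4·1 + (-2)·4) = (23, 3, 0)
w2 = Bw1 = (0·23 + 7·3 + 4·0; 6·23 + (-3)·3 + 0·0; 4·23 + 4·3 + (-2)·0) = (21, 129, 104)
Requested component of w2: 104

104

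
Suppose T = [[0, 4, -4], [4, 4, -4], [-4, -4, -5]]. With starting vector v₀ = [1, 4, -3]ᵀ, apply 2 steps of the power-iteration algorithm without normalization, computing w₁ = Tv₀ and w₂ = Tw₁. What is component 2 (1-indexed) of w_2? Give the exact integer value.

w1 = Tv₀ = (0·1 + 4·4 + (-4)·(-3); 4·1 + 4·4 + (-4)·(-3); (-4)·1 + (-4)·4 + (-5)·(-3)) = (28, 32, -5)
w2 = Tw1 = (0·28 + 4·32 + (-4)·(-5); 4·28 + 4·32 + (-4)·(-5); (-4)·28 + (-4)·32 + (-5)·(-5)) = (148, 260, -215)
The requested component of w2 is 260.

260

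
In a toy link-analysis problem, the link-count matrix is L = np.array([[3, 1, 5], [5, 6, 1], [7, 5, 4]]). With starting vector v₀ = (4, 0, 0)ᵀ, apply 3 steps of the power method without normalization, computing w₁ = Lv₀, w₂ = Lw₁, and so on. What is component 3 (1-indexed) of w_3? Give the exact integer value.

3596

w1 = Lv₀ = (3·4 + 1·0 + 5·0; 5·4 + 6·0 + 1·0; 7·4 + 5·0 + 4·0) = (12, 20, 28)
w2 = Lw1 = (3·12 + 1·20 + 5·28; 5·12 + 6·20 + 1·28; 7·12 + 5·20 + 4·28) = (196, 208, 296)
w3 = Lw2 = (2276, 2524, 3596)
The requested component of w3 is 3596.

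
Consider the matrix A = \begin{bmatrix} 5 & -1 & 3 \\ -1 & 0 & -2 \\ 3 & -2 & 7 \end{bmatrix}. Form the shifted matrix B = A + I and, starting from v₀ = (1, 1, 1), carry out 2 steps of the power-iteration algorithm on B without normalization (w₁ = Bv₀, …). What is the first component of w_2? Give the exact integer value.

77

B = A + I has rows (6, -1, 3); (-1, 1, -2); (3, -2, 8)
w1 = Bv₀ = (8, -2, 9)
w2 = Bw1 = (77, -28, 100)
Requested component of w2: 77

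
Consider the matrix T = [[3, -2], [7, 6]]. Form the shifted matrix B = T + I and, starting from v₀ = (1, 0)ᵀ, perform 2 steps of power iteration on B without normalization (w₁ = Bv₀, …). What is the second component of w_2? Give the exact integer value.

B = T + I has rows (4, -2); (7, 7)
w1 = Bv₀ = (4·1 + (-2)·0; 7·1 + 7·0) = (4, 7)
w2 = Bw1 = (4·4 + (-2)·7; 7·4 + 7·7) = (2, 77)
Requested component of w2: 77

77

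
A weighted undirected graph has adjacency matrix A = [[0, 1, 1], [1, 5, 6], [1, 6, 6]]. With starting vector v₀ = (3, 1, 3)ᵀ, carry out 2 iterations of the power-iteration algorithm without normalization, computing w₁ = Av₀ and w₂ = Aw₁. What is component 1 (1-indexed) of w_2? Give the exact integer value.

w1 = Av₀ = (0·3 + 1·1 + 1·3; 1·3 + 5·1 + 6·3; 1·3 + 6·1 + 6·3) = (4, 26, 27)
w2 = Aw1 = (0·4 + 1·26 + 1·27; 1·4 + 5·26 + 6·27; 1·4 + 6·26 + 6·27) = (53, 296, 322)
The requested component of w2 is 53.

53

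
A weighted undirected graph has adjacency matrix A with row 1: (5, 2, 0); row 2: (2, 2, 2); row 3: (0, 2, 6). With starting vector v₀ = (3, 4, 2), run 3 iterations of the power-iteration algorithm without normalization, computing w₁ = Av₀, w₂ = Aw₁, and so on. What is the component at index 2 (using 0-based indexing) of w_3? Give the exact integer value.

1180

w1 = Av₀ = (5·3 + 2·4 + 0·2; 2·3 + 2·4 + 2·2; 0·3 + 2·4 + 6·2) = (23, 18, 20)
w2 = Aw1 = (5·23 + 2·18 + 0·20; 2·23 + 2·18 + 2·20; 0·23 + 2·18 + 6·20) = (151, 122, 156)
w3 = Aw2 = (999, 858, 1180)
The requested component of w3 is 1180.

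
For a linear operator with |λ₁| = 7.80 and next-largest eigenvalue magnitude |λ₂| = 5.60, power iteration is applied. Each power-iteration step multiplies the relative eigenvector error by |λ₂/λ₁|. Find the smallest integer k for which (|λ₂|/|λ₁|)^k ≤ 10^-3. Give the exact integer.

21

|λ₂/λ₁| = 5.60/7.80 = 0.71795
Need k ≥ ln(10^-3) / ln(0.71795) = -6.9078 / -0.3314 ≈ 20.847
Smallest integer k satisfying the bound: 21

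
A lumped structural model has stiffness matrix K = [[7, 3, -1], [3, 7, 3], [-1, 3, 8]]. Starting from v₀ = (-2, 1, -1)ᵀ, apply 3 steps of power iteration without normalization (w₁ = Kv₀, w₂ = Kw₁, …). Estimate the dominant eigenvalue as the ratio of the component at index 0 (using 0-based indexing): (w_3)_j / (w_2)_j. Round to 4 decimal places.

w1 = Kv₀ = (-10, -2, -3)
w2 = Kw1 = (-73, -53, -20)
w3 = Kw2 = (-650, -650, -246)
Ratio at component: -650 / -73 = 8.9041

8.9041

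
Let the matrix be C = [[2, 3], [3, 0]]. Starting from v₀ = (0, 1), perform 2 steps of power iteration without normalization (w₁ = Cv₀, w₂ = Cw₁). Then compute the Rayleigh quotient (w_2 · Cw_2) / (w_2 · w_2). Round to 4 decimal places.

λ ≈ 3.3846

w1 = Cv₀ = (3, 0)
w2 = Cw1 = (6, 9)
Cw2 = (39, 18)
w2·Cw2 = 6·39 + 9·18 = 396; w2·w2 = 6·6 + 9·9 = 117
λ ≈ 396/117 = 3.3846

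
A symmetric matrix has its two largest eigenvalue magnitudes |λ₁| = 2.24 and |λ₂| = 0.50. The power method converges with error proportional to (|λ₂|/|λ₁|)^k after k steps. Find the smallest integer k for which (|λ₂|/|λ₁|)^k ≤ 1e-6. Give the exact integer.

10

|λ₂/λ₁| = 0.50/2.24 = 0.22321
Need k ≥ ln(1e-6) / ln(0.22321) = -13.8155 / -1.4996 ≈ 9.213
Smallest integer k satisfying the bound: 10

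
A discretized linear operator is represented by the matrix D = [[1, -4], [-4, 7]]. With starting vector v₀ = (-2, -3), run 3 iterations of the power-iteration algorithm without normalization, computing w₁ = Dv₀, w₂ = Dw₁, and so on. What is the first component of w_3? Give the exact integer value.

586

w1 = Dv₀ = (1·(-2) + (-4)·(-3); (-4)·(-2) + 7·(-3)) = (10, -13)
w2 = Dw1 = (1·10 + (-4)·(-13); (-4)·10 + 7·(-13)) = (62, -131)
w3 = Dw2 = (586, -1165)
The requested component of w3 is 586.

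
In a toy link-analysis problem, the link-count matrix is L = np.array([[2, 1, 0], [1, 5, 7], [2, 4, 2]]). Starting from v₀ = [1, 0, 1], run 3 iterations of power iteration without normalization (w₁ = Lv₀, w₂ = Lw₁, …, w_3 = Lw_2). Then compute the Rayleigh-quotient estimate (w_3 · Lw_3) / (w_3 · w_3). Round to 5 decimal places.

w1 = Lv₀ = (2, 8, 4)
w2 = Lw1 = (12, 70, 44)
w3 = Lw2 = (94, 670, 392)
Lw3 = (858, 6188, 3652)
w3·Lw3 = 94·858 + 670·6188 + 392·3652 = 5658196; w3·w3 = 94·94 + 670·670 + 392·392 = 611400
λ ≈ 5658196/611400 = 9.25449

9.25449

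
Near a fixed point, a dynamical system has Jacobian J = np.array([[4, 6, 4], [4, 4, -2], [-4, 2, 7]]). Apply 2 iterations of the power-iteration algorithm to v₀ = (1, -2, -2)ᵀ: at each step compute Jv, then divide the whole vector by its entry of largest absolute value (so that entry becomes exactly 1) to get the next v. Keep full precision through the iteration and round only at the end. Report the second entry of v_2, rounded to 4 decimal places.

0.1316

Jv0 = (-16.00000, 0.00000, -22.00000); divide by -22.00000 → v1 = (0.72727, 0.00000, 1.00000)
Jv1 = (6.90909, 0.90909, 4.09091); divide by 6.90909 → v2 = (1.00000, 0.13158, 0.59211)
Requested entry of v2: -20/-152 = 0.1316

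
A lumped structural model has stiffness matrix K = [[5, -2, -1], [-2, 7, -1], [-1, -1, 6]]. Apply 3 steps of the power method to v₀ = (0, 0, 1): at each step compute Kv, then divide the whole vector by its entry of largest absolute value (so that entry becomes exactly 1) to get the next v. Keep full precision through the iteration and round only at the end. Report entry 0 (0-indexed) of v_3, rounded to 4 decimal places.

Kv0 = (-1.00000, -1.00000, 6.00000); divide by 6.00000 → v1 = (-0.16667, -0.16667, 1.00000)
Kv1 = (-1.50000, -1.83333, 6.33333); divide by 6.33333 → v2 = (-0.23684, -0.28947, 1.00000)
Kv2 = (-1.60526, -2.55263, 6.52632); divide by 6.52632 → v3 = (-0.24597, -0.39113, 1.00000)
Requested entry of v3: -61/248 = -0.2460

-0.2460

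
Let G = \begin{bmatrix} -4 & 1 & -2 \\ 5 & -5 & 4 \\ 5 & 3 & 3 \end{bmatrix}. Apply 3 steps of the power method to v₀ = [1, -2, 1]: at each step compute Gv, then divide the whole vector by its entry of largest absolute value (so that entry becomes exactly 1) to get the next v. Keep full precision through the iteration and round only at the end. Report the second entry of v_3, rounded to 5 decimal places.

1.00000

Gv0 = (-8.000000, 19.000000, 2.000000); divide by 19.000000 → v1 = (-0.421053, 1.000000, 0.105263)
Gv1 = (2.473684, -6.684211, 1.210526); divide by -6.684211 → v2 = (-0.370079, 1.000000, -0.181102)
Gv2 = (2.842520, -7.574803, 0.606299); divide by -7.574803 → v3 = (-0.375260, 1.000000, -0.080042)
Requested entry of v3: 962/962 = 1.00000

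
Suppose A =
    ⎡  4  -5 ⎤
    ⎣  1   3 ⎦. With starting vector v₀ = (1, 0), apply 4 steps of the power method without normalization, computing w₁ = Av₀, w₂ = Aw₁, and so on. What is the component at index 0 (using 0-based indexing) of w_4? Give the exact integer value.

w1 = Av₀ = (4·1 + (-5)·0; 1·1 + 3·0) = (4, 1)
w2 = Aw1 = (4·4 + (-5)·1; 1·4 + 3·1) = (11, 7)
w3 = Aw2 = (9, 32)
w4 = Aw3 = (-124, 105)
The requested component of w4 is -124.

-124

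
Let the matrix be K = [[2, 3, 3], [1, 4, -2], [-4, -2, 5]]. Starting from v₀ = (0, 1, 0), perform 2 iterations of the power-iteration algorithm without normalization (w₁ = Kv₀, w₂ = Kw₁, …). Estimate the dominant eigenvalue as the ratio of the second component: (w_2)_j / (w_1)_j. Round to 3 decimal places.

λ ≈ 5.750

w1 = Kv₀ = (2·0 + 3·1 + 3·0; 1·0 + 4·1 + (-2)·0; (-4)·0 + (-2)·1 + 5·0) = (3, 4, -2)
w2 = Kw1 = (2·3 + 3·4 + 3·(-2); 1·3 + 4·4 + (-2)·(-2); (-4)·3 + (-2)·4 + 5·(-2)) = (12, 23, -30)
Ratio at component: 23 / 4 = 5.750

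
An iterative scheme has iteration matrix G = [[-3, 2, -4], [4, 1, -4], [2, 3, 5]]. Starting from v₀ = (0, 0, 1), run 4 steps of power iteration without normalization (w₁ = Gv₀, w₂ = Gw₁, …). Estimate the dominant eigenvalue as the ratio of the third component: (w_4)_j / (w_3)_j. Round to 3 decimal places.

w1 = Gv₀ = ((-3)·0 + 2·0 + (-4)·1; 4·0 + 1·0 + (-4)·1; 2·0 + 3·0 + 5·1) = (-4, -4, 5)
w2 = Gw1 = ((-3)·(-4) + 2·(-4) + (-4)·5; 4·(-4) + 1·(-4) + (-4)·5; 2·(-4) + 3·(-4) + 5·5) = (-16, -40, 5)
w3 = Gw2 = (-52, -124, -127)
w4 = Gw3 = (416, 176, -1111)
Ratio at component: -1111 / -127 = 8.748

λ ≈ 8.748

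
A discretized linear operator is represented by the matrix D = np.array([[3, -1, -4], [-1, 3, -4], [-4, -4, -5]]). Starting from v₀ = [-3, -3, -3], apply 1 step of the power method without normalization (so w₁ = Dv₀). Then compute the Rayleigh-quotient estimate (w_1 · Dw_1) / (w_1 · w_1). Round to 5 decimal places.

w1 = Dv₀ = (3·(-3) + (-1)·(-3) + (-4)·(-3); (-1)·(-3) + 3·(-3) + (-4)·(-3); (-4)·(-3) + (-4)·(-3) + (-5)·(-3)) = (6, 6, 39)
Dw1 = (-144, -144, -243)
w1·Dw1 = 6·(-144) + 6·(-144) + 39·(-243) = -11205; w1·w1 = 6·6 + 6·6 + 39·39 = 1593
λ ≈ -11205/1593 = -7.03390

λ ≈ -7.03390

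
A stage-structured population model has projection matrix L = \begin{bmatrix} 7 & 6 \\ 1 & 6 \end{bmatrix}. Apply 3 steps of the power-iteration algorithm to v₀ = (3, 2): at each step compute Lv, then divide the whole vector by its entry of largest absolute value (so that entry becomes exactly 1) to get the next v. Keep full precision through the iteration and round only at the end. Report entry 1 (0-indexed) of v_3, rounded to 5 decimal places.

0.35477

Lv0 = (33.000000, 15.000000); divide by 33.000000 → v1 = (1.000000, 0.454545)
Lv1 = (9.727273, 3.727273); divide by 9.727273 → v2 = (1.000000, 0.383178)
Lv2 = (9.299065, 3.299065); divide by 9.299065 → v3 = (1.000000, 0.354774)
Requested entry of v3: 1059/2985 = 0.35477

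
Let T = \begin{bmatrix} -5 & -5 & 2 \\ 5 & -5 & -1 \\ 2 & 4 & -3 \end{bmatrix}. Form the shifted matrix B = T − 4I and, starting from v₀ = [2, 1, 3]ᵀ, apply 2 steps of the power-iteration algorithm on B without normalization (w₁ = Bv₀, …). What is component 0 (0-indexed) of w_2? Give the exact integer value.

B = T − 4I has rows (-9, -5, 2); (5, -9, -1); (2, 4, -7)
w1 = Bv₀ = ((-9)·2 + (-5)·1 + 2·3; 5·2 + (-9)·1 + (-1)·3; 2·2 + 4·1 + (-7)·3) = (-17, -2, -13)
w2 = Bw1 = ((-9)·(-17) + (-5)·(-2) + 2·(-13); 5·(-17) + (-9)·(-2) + (-1)·(-13); 2·(-17) + 4·(-2) + (-7)·(-13)) = (137, -54, 49)
Requested component of w2: 137

137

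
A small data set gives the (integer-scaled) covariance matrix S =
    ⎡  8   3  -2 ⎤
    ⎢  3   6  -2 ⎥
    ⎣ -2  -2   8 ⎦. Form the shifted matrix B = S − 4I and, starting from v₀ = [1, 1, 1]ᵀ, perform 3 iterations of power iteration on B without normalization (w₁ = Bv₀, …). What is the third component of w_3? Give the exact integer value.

B = S − 4I has rows (4, 3, -2); (3, 2, -2); (-2, -2, 4)
w1 = Bv₀ = (4·1 + 3·1 + (-2)·1; 3·1 + 2·1 + (-2)·1; (-2)·1 + (-2)·1 + 4·1) = (5, 3, 0)
w2 = Bw1 = (4·5 + 3·3 + (-2)·0; 3·5 + 2·3 + (-2)·0; (-2)·5 + (-2)·3 + 4·0) = (29, 21, -16)
w3 = Bw2 = (211, 161, -164)
Requested component of w3: -164

-164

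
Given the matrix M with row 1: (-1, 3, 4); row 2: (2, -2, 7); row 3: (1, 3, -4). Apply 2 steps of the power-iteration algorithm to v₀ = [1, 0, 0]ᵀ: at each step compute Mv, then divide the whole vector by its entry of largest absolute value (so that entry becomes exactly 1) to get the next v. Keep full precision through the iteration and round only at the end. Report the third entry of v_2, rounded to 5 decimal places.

Mv0 = (-1.000000, 2.000000, 1.000000); divide by 2.000000 → v1 = (-0.500000, 1.000000, 0.500000)
Mv1 = (5.500000, 0.500000, 0.500000); divide by 5.500000 → v2 = (1.000000, 0.090909, 0.090909)
Requested entry of v2: 1/11 = 0.09091

0.09091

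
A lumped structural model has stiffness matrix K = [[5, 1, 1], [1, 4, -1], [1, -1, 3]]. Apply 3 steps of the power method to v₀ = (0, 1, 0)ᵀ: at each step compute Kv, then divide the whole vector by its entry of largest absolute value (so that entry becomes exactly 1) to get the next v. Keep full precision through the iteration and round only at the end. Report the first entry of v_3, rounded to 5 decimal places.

0.60465

Kv0 = (1.000000, 4.000000, -1.000000); divide by 4.000000 → v1 = (0.250000, 1.000000, -0.250000)
Kv1 = (2.000000, 4.500000, -1.500000); divide by 4.500000 → v2 = (0.444444, 1.000000, -0.333333)
Kv2 = (2.888889, 4.777778, -1.555556); divide by 4.777778 → v3 = (0.604651, 1.000000, -0.325581)
Requested entry of v3: 52/86 = 0.60465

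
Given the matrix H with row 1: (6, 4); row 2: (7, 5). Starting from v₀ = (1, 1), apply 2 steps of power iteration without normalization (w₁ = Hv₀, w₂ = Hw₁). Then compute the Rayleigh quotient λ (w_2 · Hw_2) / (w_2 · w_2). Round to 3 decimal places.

10.815

w1 = Hv₀ = (10, 12)
w2 = Hw1 = (108, 130)
Hw2 = (1168, 1406)
w2·Hw2 = 108·1168 + 130·1406 = 308924; w2·w2 = 108·108 + 130·130 = 28564
λ ≈ 308924/28564 = 10.815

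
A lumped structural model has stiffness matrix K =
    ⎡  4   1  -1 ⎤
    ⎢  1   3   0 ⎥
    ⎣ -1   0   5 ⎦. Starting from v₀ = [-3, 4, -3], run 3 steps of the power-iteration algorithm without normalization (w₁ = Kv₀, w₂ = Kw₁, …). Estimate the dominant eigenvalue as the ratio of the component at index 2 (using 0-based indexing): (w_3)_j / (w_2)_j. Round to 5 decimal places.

5.01818

w1 = Kv₀ = (4·(-3) + 1·4 + (-1)·(-3); 1·(-3) + 3·4 + 0·(-3); (-1)·(-3) + 0·4 + 5·(-3)) = (-5, 9, -12)
w2 = Kw1 = (4·(-5) + 1·9 + (-1)·(-12); 1·(-5) + 3·9 + 0·(-12); (-1)·(-5) + 0·9 + 5·(-12)) = (1, 22, -55)
w3 = Kw2 = (81, 67, -276)
Ratio at component: -276 / -55 = 5.01818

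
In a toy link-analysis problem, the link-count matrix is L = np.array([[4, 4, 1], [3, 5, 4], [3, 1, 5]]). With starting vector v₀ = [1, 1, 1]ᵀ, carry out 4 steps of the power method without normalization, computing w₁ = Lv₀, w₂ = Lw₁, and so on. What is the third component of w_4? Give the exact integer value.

8184

w1 = Lv₀ = (9, 12, 9)
w2 = Lw1 = (93, 123, 84)
w3 = Lw2 = (948, 1230, 822)
w4 = Lw3 = (9534, 12282, 8184)
The requested component of w4 is 8184.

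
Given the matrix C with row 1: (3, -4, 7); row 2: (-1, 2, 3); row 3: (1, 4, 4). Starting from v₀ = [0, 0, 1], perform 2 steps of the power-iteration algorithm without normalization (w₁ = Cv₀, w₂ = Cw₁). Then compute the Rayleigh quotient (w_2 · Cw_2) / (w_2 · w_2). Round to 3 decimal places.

w1 = Cv₀ = (7, 3, 4)
w2 = Cw1 = (37, 11, 35)
Cw2 = (312, 90, 221)
w2·Cw2 = 37·312 + 11·90 + 35·221 = 20269; w2·w2 = 37·37 + 11·11 + 35·35 = 2715
λ ≈ 20269/2715 = 7.466

λ ≈ 7.466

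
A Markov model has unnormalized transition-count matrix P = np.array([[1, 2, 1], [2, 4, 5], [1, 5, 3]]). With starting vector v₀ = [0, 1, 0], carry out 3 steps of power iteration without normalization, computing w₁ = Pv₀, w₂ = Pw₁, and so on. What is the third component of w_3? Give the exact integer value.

w1 = Pv₀ = (1·0 + 2·1 + 1·0; 2·0 + 4·1 + 5·0; 1·0 + 5·1 + 3·0) = (2, 4, 5)
w2 = Pw1 = (1·2 + 2·4 + 1·5; 2·2 + 4·4 + 5·5; 1·2 + 5·4 + 3·5) = (15, 45, 37)
w3 = Pw2 = (142, 395, 351)
The requested component of w3 is 351.

351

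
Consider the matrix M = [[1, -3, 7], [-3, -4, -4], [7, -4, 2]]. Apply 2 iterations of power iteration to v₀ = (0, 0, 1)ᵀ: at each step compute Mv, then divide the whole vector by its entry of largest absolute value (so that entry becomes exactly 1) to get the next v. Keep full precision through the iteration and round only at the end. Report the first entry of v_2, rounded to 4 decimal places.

Mv0 = (7.00000, -4.00000, 2.00000); divide by 7.00000 → v1 = (1.00000, -0.57143, 0.28571)
Mv1 = (4.71429, -1.85714, 9.85714); divide by 9.85714 → v2 = (0.47826, -0.18841, 1.00000)
Requested entry of v2: 33/69 = 0.4783

0.4783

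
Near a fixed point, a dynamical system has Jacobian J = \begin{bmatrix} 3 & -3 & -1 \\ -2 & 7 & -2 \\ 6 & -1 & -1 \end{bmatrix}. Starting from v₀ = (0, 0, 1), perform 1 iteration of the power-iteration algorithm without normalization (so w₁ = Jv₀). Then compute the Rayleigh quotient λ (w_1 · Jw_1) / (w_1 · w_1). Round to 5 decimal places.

w1 = Jv₀ = (3·0 + (-3)·0 + (-1)·1; (-2)·0 + 7·0 + (-2)·1; 6·0 + (-1)·0 + (-1)·1) = (-1, -2, -1)
Jw1 = (4, -10, -3)
w1·Jw1 = (-1)·4 + (-2)·(-10) + (-1)·(-3) = 19; w1·w1 = (-1)·(-1) + (-2)·(-2) + (-1)·(-1) = 6
λ ≈ 19/6 = 3.16667

λ ≈ 3.16667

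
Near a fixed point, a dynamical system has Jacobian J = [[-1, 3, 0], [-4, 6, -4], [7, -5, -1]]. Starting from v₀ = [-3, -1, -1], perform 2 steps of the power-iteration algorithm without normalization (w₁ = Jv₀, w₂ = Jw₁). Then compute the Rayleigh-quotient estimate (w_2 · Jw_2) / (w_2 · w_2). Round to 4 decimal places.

6.7247

w1 = Jv₀ = ((-1)·(-3) + 3·(-1) + 0·(-1); (-4)·(-3) + 6·(-1) + (-4)·(-1); 7·(-3) + (-5)·(-1) + (-1)·(-1)) = (0, 10, -15)
w2 = Jw1 = ((-1)·0 + 3·10 + 0·(-15); (-4)·0 + 6·10 + (-4)·(-15); 7·0 + (-5)·10 + (-1)·(-15)) = (30, 120, -35)
Jw2 = (330, 740, -355)
w2·Jw2 = 30·330 + 120·740 + (-35)·(-355) = 111125; w2·w2 = 30·30 + 120·120 + (-35)·(-35) = 16525
λ ≈ 111125/16525 = 6.7247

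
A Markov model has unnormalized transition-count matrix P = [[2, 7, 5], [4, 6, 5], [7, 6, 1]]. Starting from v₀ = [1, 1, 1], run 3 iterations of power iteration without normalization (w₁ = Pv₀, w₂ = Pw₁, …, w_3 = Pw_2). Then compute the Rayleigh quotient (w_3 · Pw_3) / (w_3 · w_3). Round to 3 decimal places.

w1 = Pv₀ = (14, 15, 14)
w2 = Pw1 = (203, 216, 202)
w3 = Pw2 = (2928, 3118, 2919)
Pw3 = (42277, 45015, 42123)
w3·Pw3 = 2928·42277 + 3118·45015 + 2919·42123 = 387100863; w3·w3 = 2928·2928 + 3118·3118 + 2919·2919 = 26815669
λ ≈ 387100863/26815669 = 14.436

λ ≈ 14.436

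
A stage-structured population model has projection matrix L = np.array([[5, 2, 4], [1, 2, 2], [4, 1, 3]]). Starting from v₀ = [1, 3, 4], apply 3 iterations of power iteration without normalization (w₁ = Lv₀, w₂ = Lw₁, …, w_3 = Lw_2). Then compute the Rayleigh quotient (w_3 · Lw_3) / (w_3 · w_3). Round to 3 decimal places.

λ ≈ 8.772

w1 = Lv₀ = (27, 15, 19)
w2 = Lw1 = (241, 95, 180)
w3 = Lw2 = (2115, 791, 1599)
Lw3 = (18553, 6895, 14048)
w3·Lw3 = 2115·18553 + 791·6895 + 1599·14048 = 67156292; w3·w3 = 2115·2115 + 791·791 + 1599·1599 = 7655707
λ ≈ 67156292/7655707 = 8.772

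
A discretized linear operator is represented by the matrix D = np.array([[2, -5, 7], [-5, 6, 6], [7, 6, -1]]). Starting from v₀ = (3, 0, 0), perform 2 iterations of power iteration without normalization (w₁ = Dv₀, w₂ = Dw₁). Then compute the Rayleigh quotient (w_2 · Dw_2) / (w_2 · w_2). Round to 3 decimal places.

-2.352

w1 = Dv₀ = (2·3 + (-5)·0 + 7·0; (-5)·3 + 6·0 + 6·0; 7·3 + 6·0 + (-1)·0) = (6, -15, 21)
w2 = Dw1 = (2·6 + (-5)·(-15) + 7·21; (-5)·6 + 6·(-15) + 6·21; 7·6 + 6·(-15) + (-1)·21) = (234, 6, -69)
Dw2 = (-45, -1548, 1743)
w2·Dw2 = 234·(-45) + 6·(-1548) + (-69)·1743 = -140085; w2·w2 = 234·234 + 6·6 + (-69)·(-69) = 59553
λ ≈ -140085/59553 = -2.352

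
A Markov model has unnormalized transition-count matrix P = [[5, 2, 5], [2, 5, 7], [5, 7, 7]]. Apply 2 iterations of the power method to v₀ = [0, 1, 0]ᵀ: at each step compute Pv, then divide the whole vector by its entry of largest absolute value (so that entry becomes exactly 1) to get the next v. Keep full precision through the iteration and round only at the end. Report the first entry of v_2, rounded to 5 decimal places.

0.58511

Pv0 = (2.000000, 5.000000, 7.000000); divide by 7.000000 → v1 = (0.285714, 0.714286, 1.000000)
Pv1 = (7.857143, 11.142857, 13.428571); divide by 13.428571 → v2 = (0.585106, 0.829787, 1.000000)
Requested entry of v2: 55/94 = 0.58511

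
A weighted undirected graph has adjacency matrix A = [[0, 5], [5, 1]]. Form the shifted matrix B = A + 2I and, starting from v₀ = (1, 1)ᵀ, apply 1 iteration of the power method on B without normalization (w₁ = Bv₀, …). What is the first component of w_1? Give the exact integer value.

B = A + 2I has rows (2, 5); (5, 3)
w1 = Bv₀ = (2·1 + 5·1; 5·1 + 3·1) = (7, 8)
Requested component of w1: 7

7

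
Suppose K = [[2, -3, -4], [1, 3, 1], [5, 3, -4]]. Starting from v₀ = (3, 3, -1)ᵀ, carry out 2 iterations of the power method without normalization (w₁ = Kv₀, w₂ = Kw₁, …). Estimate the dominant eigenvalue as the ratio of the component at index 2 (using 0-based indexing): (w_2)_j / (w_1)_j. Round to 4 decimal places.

w1 = Kv₀ = (1, 11, 28)
w2 = Kw1 = (-143, 62, -74)
Ratio at component: -74 / 28 = -2.6429

λ ≈ -2.6429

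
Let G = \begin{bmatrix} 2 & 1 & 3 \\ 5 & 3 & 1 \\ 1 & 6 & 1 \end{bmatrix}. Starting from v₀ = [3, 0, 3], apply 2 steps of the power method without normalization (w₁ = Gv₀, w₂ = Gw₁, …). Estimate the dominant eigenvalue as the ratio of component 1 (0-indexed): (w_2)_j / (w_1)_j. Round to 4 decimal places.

λ ≈ 7.5000

w1 = Gv₀ = (15, 18, 6)
w2 = Gw1 = (66, 135, 129)
Ratio at component: 135 / 18 = 7.5000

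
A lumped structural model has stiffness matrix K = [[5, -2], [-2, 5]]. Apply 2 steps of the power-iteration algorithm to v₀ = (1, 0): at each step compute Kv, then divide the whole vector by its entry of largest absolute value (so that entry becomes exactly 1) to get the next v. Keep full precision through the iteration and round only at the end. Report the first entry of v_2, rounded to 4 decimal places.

Kv0 = (5.00000, -2.00000); divide by 5.00000 → v1 = (1.00000, -0.40000)
Kv1 = (5.80000, -4.00000); divide by 5.80000 → v2 = (1.00000, -0.68966)
Requested entry of v2: 29/29 = 1.0000

1.0000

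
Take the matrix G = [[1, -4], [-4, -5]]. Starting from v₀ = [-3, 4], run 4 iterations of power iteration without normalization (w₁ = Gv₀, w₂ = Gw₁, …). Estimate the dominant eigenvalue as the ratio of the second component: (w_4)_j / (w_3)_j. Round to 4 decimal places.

-7.8544

w1 = Gv₀ = (1·(-3) + (-4)·4; (-4)·(-3) + (-5)·4) = (-19, -8)
w2 = Gw1 = (1·(-19) + (-4)·(-8); (-4)·(-19) + (-5)·(-8)) = (13, 116)
w3 = Gw2 = (-451, -632)
w4 = Gw3 = (2077, 4964)
Ratio at component: 4964 / -632 = -7.8544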